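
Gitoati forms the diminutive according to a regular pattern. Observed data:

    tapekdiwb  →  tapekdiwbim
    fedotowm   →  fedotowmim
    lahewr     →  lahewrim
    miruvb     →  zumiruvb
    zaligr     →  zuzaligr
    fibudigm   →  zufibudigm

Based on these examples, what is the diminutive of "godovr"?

zugodovr

"godovr" has second-to-last letter 'v'. The one such stem in the data (miruvb → zumiruvb) adds the prefix zu-, so the same rule applies.
So godovr → zugodovr.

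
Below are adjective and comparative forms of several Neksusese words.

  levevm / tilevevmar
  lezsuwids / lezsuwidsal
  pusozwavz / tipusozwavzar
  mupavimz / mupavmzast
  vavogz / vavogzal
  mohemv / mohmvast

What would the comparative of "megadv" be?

mupavimz and pusozwavz both end in -z yet inflect differently (mupavmzast, tipusozwavzar), so the final letter is not what conditions the rule; the second-to-last letter is.
"megadv" has second-to-last letter 'd'. The one such stem in the data (lezsuwids → lezsuwidsal) adds -al, so the same rule applies.
So megadv → megadval.

megadval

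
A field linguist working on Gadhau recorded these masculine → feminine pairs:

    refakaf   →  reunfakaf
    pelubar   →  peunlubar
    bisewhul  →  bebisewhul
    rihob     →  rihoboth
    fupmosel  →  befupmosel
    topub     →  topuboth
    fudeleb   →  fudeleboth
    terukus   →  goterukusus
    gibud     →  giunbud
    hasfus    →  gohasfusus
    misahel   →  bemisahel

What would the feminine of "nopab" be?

nopaboth

terukus and topub both have last vowel 'u' yet inflect differently (goterukusus, topuboth), so the last vowel is not what conditions the rule; the final letter is.
"nopab" ends in -b. The stems ending in -b (rihob → rihoboth, topub → topuboth, fudeleb → fudeleboth) add -oth.
So nopab → nopaboth.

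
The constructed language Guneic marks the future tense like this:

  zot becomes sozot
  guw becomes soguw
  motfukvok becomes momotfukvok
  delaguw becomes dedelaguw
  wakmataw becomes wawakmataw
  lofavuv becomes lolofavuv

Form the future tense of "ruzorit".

"ruzorit" has 3 vowels. The stems with 3 vowels (motfukvok → momotfukvok, delaguw → dedelaguw, wakmataw → wawakmataw) repeat the first consonant+vowel as a prefix.
The other pattern: stems with 1 vowel add the prefix so-.
So ruzorit → ruruzorit.

ruruzorit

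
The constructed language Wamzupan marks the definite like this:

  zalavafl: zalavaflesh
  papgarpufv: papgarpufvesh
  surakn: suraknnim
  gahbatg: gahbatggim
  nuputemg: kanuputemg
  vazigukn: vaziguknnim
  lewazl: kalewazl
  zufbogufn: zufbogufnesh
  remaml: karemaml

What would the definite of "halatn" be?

halatnnim

"halatn" has second-to-last letter 't'. The one such stem in the data (gahbatg → gahbatggim) doubles the final consonant and adds -im (as do vazigukn, surakn), so the same rule applies.
The other patterns: stems whose second-to-last letter is 'f' add -esh; stems whose second-to-last letter is 'm' or 'z' add the prefix ka-.
So halatn → halatnnim.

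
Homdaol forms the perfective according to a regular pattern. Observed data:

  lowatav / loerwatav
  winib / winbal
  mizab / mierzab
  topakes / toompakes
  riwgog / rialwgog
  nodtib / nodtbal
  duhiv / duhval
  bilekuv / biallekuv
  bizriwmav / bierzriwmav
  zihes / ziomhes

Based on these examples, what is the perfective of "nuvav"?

"nuvav" has last vowel 'a'. The stems whose last vowel is 'a' (mizab → mierzab, bizriwmav → bierzriwmav, lowatav → loerwatav) insert -er- after the first vowel.
So nuvav → nuervav.

nuervav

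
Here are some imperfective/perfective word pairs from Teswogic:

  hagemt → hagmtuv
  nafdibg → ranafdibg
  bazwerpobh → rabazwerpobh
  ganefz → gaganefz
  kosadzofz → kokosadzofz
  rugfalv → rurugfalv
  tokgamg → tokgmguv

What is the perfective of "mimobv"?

tokgamg and nafdibg both end in -g yet inflect differently (tokgmguv, ranafdibg), so the final letter is not what conditions the rule; the second-to-last letter is.
"mimobv" has second-to-last letter 'b'. The stems whose second-to-last letter is 'b' (bazwerpobh → rabazwerpobh, nafdibg → ranafdibg) add the prefix ra-.
The other patterns: stems whose second-to-last letter is 'f' or 'l' repeat the first consonant+vowel as a prefix; stems whose second-to-last letter is 'm' delete the last vowel and add -uv.
So mimobv → ramimobv.

ramimobv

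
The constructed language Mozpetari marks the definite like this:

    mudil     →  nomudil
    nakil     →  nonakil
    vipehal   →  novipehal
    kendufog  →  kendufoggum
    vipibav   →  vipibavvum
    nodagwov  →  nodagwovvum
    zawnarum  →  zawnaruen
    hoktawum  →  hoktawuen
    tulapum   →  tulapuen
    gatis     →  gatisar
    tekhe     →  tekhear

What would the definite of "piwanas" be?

vipehal and vipibav both have last vowel 'a' yet inflect differently (novipehal, vipibavvum), so the last vowel is not what conditions the rule; the final letter is.
"piwanas" ends in -s. The one such stem in the data (gatis → gatisar) adds -ar, so the same rule applies.
So piwanas → piwanasar.

piwanasar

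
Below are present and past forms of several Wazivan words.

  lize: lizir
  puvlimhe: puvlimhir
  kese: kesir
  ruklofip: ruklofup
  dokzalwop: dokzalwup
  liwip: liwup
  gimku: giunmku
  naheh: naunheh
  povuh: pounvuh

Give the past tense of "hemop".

lize and naheh both have last vowel 'e' yet inflect differently (lizir, naunheh), so the last vowel is not what conditions the rule; the final letter is.
"hemop" ends in -p. The stems ending in -p (ruklofip → ruklofup, dokzalwop → dokzalwup, liwip → liwup) change the last vowel to 'u'.
The other patterns: stems ending in -e drop the final letter and add -ir; stems ending in -h or -u insert -un- after the first vowel.
So hemop → hemup.

hemup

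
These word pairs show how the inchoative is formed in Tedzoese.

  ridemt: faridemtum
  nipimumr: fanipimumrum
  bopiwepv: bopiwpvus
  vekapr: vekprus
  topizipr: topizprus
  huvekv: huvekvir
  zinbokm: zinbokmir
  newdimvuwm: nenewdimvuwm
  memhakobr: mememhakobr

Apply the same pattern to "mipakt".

nipimumr and vekapr both end in -r yet inflect differently (fanipimumrum, vekprus), so the final letter is not what conditions the rule; the second-to-last letter is.
"mipakt" has second-to-last letter 'k'. The stems whose second-to-last letter is 'k' (huvekv → huvekvir, zinbokm → zinbokmir) add -ir.
So mipakt → mipaktir.

mipaktir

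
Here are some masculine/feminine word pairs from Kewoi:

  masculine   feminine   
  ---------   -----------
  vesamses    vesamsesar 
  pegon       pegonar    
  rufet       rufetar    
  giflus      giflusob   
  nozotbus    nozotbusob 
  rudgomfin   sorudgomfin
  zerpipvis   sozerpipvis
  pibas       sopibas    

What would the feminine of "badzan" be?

sobadzan

vesamses and giflus both end in -s yet inflect differently (vesamsesar, giflusob), so the final letter is not what conditions the rule; the last vowel is.
"badzan" has last vowel 'a'. The one such stem in the data (pibas → sopibas) adds the prefix so-, so the same rule applies.
So badzan → sobadzan.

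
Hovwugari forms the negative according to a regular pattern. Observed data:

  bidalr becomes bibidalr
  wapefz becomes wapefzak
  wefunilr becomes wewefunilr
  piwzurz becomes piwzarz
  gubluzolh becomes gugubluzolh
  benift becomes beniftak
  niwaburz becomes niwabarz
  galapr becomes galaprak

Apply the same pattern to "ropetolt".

bidalr and galapr both end in -r yet inflect differently (bibidalr, galaprak), so the final letter is not what conditions the rule; the second-to-last letter is.
"ropetolt" has second-to-last letter 'l'. The stems whose second-to-last letter is 'l' (gubluzolh → gugubluzolh, bidalr → bibidalr, wefunilr → wewefunilr) repeat the first consonant+vowel as a prefix.
So ropetolt → roropetolt.

roropetolt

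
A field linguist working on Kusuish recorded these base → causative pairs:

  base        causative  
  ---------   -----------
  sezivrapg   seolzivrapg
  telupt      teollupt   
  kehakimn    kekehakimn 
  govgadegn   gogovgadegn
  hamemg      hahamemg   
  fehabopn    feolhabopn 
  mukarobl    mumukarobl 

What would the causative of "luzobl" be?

luluzobl

fehabopn and govgadegn both end in -n yet inflect differently (feolhabopn, gogovgadegn), so the final letter is not what conditions the rule; the second-to-last letter is.
"luzobl" has second-to-last letter 'b'. The one such stem in the data (mukarobl → mumukarobl) repeats the first consonant+vowel as a prefix (as do govgadegn, kehakimn), so the same rule applies.
So luzobl → luluzobl.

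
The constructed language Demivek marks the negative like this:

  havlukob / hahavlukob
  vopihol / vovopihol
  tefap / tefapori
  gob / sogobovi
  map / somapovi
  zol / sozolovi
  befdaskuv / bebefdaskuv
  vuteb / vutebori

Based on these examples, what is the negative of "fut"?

sofutovi

gob and vuteb both end in -b yet inflect differently (sogobovi, vutebori), so the final letter is not what conditions the rule; the number of vowels is.
"fut" has 1 vowel. The stems with 1 vowel (zol → sozolovi, gob → sogobovi, map → somapovi) add so- … -ovi around the stem.
So fut → sofutovi.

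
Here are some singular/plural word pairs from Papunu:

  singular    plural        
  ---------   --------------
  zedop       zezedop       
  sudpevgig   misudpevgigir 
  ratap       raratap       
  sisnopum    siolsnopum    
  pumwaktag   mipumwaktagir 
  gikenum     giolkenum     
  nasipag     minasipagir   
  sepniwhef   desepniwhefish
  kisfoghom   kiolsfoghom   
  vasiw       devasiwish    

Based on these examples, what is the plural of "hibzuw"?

dehibzuwish

"hibzuw" ends in -w. The one such stem in the data (vasiw → devasiwish) adds de- … -ish around the stem, so the same rule applies.
The other patterns: stems ending in -p repeat the first consonant+vowel as a prefix; stems ending in -m insert -ol- after the first vowel; stems ending in -g add mi- … -ir around the stem.
So hibzuw → dehibzuwish.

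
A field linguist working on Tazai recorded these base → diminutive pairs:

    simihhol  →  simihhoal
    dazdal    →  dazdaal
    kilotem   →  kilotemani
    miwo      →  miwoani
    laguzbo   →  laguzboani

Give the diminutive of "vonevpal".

"vonevpal" ends in -l. The stems ending in -l (simihhol → simihhoal, dazdal → dazdaal) drop the final letter and add -al.
So vonevpal → vonevpaal.

vonevpaal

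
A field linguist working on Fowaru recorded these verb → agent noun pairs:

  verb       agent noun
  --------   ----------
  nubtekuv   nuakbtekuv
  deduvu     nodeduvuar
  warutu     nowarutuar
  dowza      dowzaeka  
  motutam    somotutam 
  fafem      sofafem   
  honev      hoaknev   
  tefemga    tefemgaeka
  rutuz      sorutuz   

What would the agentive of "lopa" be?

warutu and nubtekuv both have last vowel 'u' yet inflect differently (nowarutuar, nuakbtekuv), so the last vowel is not what conditions the rule; the final letter is.
"lopa" ends in -a. The stems ending in -a (tefemga → tefemgaeka, dowza → dowzaeka) add -eka.
So lopa → lopaeka.

lopaeka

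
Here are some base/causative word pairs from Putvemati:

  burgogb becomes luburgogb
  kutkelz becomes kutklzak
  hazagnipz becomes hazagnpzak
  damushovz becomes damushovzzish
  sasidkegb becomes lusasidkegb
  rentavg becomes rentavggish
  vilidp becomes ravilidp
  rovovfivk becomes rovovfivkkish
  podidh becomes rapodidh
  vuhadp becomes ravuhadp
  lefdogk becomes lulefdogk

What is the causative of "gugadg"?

ragugadg

"gugadg" has second-to-last letter 'd'. The stems whose second-to-last letter is 'd' (vilidp → ravilidp, vuhadp → ravuhadp, podidh → rapodidh) add the prefix ra-.
So gugadg → ragugadg.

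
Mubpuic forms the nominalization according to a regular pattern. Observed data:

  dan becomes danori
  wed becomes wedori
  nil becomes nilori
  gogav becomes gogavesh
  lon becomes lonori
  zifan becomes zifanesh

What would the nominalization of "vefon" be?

vefonesh

"vefon" has 2 vowels. The stems with 2 vowels (zifan → zifanesh, gogav → gogavesh) add -esh.
The other pattern: stems with 1 vowel add -ori.
So vefon → vefonesh.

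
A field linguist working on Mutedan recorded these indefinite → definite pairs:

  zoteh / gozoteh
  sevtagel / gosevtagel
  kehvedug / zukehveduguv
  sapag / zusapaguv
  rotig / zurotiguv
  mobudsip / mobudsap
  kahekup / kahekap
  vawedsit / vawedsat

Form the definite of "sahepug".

zusahepuguv

rotig and mobudsip both have last vowel 'i' yet inflect differently (zurotiguv, mobudsap), so the last vowel is not what conditions the rule; the final letter is.
"sahepug" ends in -g. The stems ending in -g (kehvedug → zukehveduguv, sapag → zusapaguv, rotig → zurotiguv) add zu- … -uv around the stem.
So sahepug → zusahepuguv.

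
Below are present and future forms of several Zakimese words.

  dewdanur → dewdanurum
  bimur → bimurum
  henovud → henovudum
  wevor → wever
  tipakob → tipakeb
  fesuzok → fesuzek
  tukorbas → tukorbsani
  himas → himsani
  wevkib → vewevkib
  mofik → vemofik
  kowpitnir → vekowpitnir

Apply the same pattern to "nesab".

nesbani

dewdanur and wevor both end in -r yet inflect differently (dewdanurum, wever), so the final letter is not what conditions the rule; the last vowel is.
"nesab" has last vowel 'a'. The stems whose last vowel is 'a' (tukorbas → tukorbsani, himas → himsani) delete the last vowel and add -ani.
So nesab → nesbani.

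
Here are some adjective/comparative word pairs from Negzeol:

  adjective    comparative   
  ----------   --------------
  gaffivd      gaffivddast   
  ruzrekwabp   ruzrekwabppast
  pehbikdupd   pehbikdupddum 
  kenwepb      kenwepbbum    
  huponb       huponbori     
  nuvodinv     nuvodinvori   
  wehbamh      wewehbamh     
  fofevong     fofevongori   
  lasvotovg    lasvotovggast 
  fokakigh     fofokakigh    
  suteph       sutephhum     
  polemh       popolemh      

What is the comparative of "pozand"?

pozandori

"pozand" has second-to-last letter 'n'. The stems whose second-to-last letter is 'n' (nuvodinv → nuvodinvori, huponb → huponbori, fofevong → fofevongori) add -ori.
The other patterns: stems whose second-to-last letter is 'b' or 'v' double the final consonant and add -ast; stems whose second-to-last letter is 'p' double the final consonant and add -um; stems whose second-to-last letter is 'g' or 'm' repeat the first consonant+vowel as a prefix.
So pozand → pozandori.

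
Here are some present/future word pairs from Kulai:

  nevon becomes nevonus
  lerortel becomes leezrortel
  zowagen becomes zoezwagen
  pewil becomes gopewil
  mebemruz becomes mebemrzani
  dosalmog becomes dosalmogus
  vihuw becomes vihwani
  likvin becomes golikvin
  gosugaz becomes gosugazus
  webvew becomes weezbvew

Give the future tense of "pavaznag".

"pavaznag" has last vowel 'a'. The one such stem in the data (gosugaz → gosugazus) adds -us, so the same rule applies.
So pavaznag → pavaznagus.

pavaznagus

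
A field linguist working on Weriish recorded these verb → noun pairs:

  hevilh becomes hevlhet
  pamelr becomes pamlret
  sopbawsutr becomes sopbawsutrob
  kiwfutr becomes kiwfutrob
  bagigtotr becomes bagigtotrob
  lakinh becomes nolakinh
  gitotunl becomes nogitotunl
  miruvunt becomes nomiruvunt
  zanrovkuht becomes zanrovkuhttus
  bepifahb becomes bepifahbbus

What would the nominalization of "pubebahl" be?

"pubebahl" has second-to-last letter 'h'. The stems whose second-to-last letter is 'h' (zanrovkuht → zanrovkuhttus, bepifahb → bepifahbbus) double the final consonant and add -us.
So pubebahl → pubebahllus.

pubebahllus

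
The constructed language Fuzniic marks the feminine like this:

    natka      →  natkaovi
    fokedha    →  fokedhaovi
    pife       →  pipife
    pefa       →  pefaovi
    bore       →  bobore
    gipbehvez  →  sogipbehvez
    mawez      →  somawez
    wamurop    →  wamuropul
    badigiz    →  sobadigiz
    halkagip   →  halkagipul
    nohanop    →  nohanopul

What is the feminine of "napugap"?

napugapul

pife and gipbehvez both have last vowel 'e' yet inflect differently (pipife, sogipbehvez), so the last vowel is not what conditions the rule; the final letter is.
"napugap" ends in -p. The stems ending in -p (nohanop → nohanopul, halkagip → halkagipul, wamurop → wamuropul) add -ul.
So napugap → napugapul.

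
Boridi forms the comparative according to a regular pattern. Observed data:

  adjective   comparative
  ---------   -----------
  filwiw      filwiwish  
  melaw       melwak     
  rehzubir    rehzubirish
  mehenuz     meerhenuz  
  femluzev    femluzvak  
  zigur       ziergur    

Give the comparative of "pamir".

melaw and filwiw both end in -w yet inflect differently (melwak, filwiwish), so the final letter is not what conditions the rule; the last vowel is.
"pamir" has last vowel 'i'. The stems whose last vowel is 'i' (filwiw → filwiwish, rehzubir → rehzubirish) add -ish.
So pamir → pamirish.

pamirish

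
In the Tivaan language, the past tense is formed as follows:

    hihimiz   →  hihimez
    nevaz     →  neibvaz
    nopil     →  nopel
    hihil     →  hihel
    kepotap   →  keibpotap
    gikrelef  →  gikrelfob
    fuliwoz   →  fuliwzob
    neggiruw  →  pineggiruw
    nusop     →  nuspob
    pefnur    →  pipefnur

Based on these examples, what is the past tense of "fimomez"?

nevaz and hihimiz both end in -z yet inflect differently (neibvaz, hihimez), so the final letter is not what conditions the rule; the last vowel is.
"fimomez" has last vowel 'e'. The one such stem in the data (gikrelef → gikrelfob) deletes the last vowel and adds -ob (as do fuliwoz, nusop), so the same rule applies.
The other patterns: stems whose last vowel is 'u' add the prefix pi-; stems whose last vowel is 'a' insert -ib- after the first vowel; stems whose last vowel is 'i' change the last vowel to 'e'.
So fimomez → fimomzob.

fimomzob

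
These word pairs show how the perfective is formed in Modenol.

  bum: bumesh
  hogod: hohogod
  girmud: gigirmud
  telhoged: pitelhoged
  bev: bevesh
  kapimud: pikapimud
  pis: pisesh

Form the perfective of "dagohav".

pidagohav

"dagohav" has 3 vowels. The stems with 3 vowels (kapimud → pikapimud, telhoged → pitelhoged) add the prefix pi-.
The other patterns: stems with 1 vowel add -esh; stems with 2 vowels repeat the first consonant+vowel as a prefix.
So dagohav → pidagohav.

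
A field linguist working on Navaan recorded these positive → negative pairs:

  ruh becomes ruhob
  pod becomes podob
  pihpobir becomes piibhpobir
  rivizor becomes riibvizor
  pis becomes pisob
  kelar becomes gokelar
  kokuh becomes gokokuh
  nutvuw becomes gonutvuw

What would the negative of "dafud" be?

godafud

ruh and kokuh both end in -h yet inflect differently (ruhob, gokokuh), so the final letter is not what conditions the rule; the number of vowels is.
"dafud" has 2 vowels. The stems with 2 vowels (kokuh → gokokuh, nutvuw → gonutvuw, kelar → gokelar) add the prefix go-.
The other patterns: stems with 1 vowel add -ob; stems with 3 vowels insert -ib- after the first vowel.
So dafud → godafud.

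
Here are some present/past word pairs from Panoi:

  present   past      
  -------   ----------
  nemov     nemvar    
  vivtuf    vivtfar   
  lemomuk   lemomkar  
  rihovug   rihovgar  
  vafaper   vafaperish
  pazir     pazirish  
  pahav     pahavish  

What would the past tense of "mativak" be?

mativakish

nemov and pahav both end in -v yet inflect differently (nemvar, pahavish), so the final letter is not what conditions the rule; the last vowel is.
"mativak" has last vowel 'a'. The one such stem in the data (pahav → pahavish) adds -ish, so the same rule applies.
The other pattern: stems whose last vowel is 'o' or 'u' delete the last vowel and add -ar.
So mativak → mativakish.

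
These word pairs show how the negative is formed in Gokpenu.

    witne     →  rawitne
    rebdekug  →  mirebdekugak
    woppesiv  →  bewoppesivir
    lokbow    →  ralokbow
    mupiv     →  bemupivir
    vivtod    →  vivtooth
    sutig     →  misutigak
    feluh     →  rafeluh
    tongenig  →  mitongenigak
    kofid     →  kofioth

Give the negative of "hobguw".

rahobguw

kofid and woppesiv both have last vowel 'i' yet inflect differently (kofioth, bewoppesivir), so the last vowel is not what conditions the rule; the final letter is.
"hobguw" ends in -w. The one such stem in the data (lokbow → ralokbow) adds the prefix ra-, so the same rule applies.
The other patterns: stems ending in -d drop the final letter and add -oth; stems ending in -v add be- … -ir around the stem; stems ending in -g add mi- … -ak around the stem.
So hobguw → rahobguw.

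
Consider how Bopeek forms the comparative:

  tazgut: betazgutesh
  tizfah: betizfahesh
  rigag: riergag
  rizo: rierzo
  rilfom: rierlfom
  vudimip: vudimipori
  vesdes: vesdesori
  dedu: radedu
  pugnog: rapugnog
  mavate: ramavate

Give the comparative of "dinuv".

rigag and pugnog both end in -g yet inflect differently (riergag, rapugnog), so the final letter is not what conditions the rule; the first letter is.
"dinuv" begins with d-. The one such stem in the data (dedu → radedu) adds the prefix ra-, so the same rule applies.
So dinuv → radinuv.

radinuv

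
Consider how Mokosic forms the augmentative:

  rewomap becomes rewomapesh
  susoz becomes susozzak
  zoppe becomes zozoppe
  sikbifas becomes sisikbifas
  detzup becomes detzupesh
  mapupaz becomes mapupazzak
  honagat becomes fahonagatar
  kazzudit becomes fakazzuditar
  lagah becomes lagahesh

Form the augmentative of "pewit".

"pewit" ends in -t. The stems ending in -t (honagat → fahonagatar, kazzudit → fakazzuditar) add fa- … -ar around the stem.
The other patterns: stems ending in -z double the final consonant and add -ak; stems ending in -h or -p add -esh; stems ending in -e or -s repeat the first consonant+vowel as a prefix.
So pewit → fapewitar.

fapewitar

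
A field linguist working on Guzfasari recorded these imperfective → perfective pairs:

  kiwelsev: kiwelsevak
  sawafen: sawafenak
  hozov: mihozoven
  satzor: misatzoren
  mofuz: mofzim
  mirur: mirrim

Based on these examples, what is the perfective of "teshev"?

"teshev" has last vowel 'e'. The stems whose last vowel is 'e' (kiwelsev → kiwelsevak, sawafen → sawafenak) add -ak.
So teshev → teshevak.

teshevak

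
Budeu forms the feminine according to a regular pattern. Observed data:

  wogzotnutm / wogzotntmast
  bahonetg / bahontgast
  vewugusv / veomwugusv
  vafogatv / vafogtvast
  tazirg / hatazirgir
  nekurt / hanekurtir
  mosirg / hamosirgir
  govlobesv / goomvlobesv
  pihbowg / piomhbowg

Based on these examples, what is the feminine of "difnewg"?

diomfnewg

bahonetg and mosirg both end in -g yet inflect differently (bahontgast, hamosirgir), so the final letter is not what conditions the rule; the second-to-last letter is.
"difnewg" has second-to-last letter 'w'. The one such stem in the data (pihbowg → piomhbowg) inserts -om- after the first vowel (as do govlobesv, vewugusv), so the same rule applies.
The other patterns: stems whose second-to-last letter is 't' delete the last vowel and add -ast; stems whose second-to-last letter is 'r' add ha- … -ir around the stem.
So difnewg → diomfnewg.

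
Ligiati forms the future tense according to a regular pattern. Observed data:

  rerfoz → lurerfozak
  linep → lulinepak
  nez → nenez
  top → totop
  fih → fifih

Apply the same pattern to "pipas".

lupipasak

rerfoz and nez both end in -z yet inflect differently (lurerfozak, nenez), so the final letter is not what conditions the rule; the number of vowels is.
"pipas" has 2 vowels. The stems with 2 vowels (rerfoz → lurerfozak, linep → lulinepak) add lu- … -ak around the stem.
So pipas → lupipasak.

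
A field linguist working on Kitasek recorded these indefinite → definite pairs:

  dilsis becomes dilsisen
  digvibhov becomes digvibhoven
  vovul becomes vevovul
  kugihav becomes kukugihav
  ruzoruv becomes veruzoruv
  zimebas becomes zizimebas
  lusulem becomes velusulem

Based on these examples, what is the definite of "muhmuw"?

kugihav and digvibhov both end in -v yet inflect differently (kukugihav, digvibhoven), so the final letter is not what conditions the rule; the last vowel is.
"muhmuw" has last vowel 'u'. The stems whose last vowel is 'u' (ruzoruv → veruzoruv, vovul → vevovul) add the prefix ve-.
So muhmuw → vemuhmuw.

vemuhmuw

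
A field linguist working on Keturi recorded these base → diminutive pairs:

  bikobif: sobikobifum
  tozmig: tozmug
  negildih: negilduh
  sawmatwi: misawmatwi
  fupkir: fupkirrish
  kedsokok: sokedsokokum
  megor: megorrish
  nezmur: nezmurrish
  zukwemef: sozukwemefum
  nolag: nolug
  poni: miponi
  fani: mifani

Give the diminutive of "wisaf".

fupkir and negildih both have last vowel 'i' yet inflect differently (fupkirrish, negilduh), so the last vowel is not what conditions the rule; the final letter is.
"wisaf" ends in -f. The stems ending in -f (zukwemef → sozukwemefum, bikobif → sobikobifum) add so- … -um around the stem.
The other patterns: stems ending in -r double the final consonant and add -ish; stems ending in -g or -h change the last vowel to 'u'; stems ending in -i add the prefix mi-.
So wisaf → sowisafum.

sowisafum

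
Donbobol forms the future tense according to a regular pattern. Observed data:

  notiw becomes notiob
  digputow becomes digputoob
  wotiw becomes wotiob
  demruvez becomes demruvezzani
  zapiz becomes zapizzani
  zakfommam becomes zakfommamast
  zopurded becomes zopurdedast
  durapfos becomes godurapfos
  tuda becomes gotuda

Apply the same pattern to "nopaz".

notiw and zapiz both have last vowel 'i' yet inflect differently (notiob, zapizzani), so the last vowel is not what conditions the rule; the final letter is.
"nopaz" ends in -z. The stems ending in -z (demruvez → demruvezzani, zapiz → zapizzani) double the final consonant and add -ani.
The other patterns: stems ending in -w drop the final letter and add -ob; stems ending in -d or -m add -ast; stems ending in -a or -s add the prefix go-.
So nopaz → nopazzani.

nopazzani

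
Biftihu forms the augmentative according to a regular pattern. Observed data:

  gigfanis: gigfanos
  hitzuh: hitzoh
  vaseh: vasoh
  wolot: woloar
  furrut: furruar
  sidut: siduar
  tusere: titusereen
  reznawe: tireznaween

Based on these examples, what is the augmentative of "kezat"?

hitzuh and furrut both have last vowel 'u' yet inflect differently (hitzoh, furruar), so the last vowel is not what conditions the rule; the final letter is.
"kezat" ends in -t. The stems ending in -t (wolot → woloar, furrut → furruar, sidut → siduar) drop the final letter and add -ar.
The other patterns: stems ending in -h or -s change the last vowel to 'o'; stems ending in -e add ti- … -en around the stem.
So kezat → kezaar.

kezaar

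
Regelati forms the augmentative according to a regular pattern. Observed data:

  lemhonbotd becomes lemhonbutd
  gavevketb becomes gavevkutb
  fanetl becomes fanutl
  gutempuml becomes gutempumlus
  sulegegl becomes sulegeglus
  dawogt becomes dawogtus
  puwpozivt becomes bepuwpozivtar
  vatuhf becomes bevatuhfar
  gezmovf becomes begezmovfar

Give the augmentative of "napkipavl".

benapkipavlar

"napkipavl" has second-to-last letter 'v'. The stems whose second-to-last letter is 'v' (puwpozivt → bepuwpozivtar, gezmovf → begezmovfar) add be- … -ar around the stem.
The other patterns: stems whose second-to-last letter is 't' change the last vowel to 'u'; stems whose second-to-last letter is 'g' or 'm' add -us.
So napkipavl → benapkipavlar.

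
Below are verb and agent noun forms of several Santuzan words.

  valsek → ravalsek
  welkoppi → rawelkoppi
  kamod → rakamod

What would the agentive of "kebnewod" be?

Every pair shown (valsek → ravalsek, welkoppi → rawelkoppi, kamod → rakamod) follows the same rule: add the prefix ra-.
So kebnewod → rakebnewod.

rakebnewod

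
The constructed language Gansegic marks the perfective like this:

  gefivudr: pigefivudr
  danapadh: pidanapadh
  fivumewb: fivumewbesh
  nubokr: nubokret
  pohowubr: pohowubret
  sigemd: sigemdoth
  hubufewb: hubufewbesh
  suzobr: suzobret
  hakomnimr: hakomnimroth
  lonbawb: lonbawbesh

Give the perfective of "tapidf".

hakomnimr and gefivudr both end in -r yet inflect differently (hakomnimroth, pigefivudr), so the final letter is not what conditions the rule; the second-to-last letter is.
"tapidf" has second-to-last letter 'd'. The stems whose second-to-last letter is 'd' (gefivudr → pigefivudr, danapadh → pidanapadh) add the prefix pi-.
The other patterns: stems whose second-to-last letter is 'm' add -oth; stems whose second-to-last letter is 'w' add -esh; stems whose second-to-last letter is 'b' or 'k' add -et.
So tapidf → pitapidf.

pitapidf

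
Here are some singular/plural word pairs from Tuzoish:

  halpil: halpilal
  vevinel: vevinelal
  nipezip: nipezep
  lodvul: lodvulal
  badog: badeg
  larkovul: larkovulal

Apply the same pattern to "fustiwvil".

fustiwvilal

"fustiwvil" ends in -l. The stems ending in -l (vevinel → vevinelal, halpil → halpilal, lodvul → lodvulal) add -al.
The other pattern: stems ending in -g or -p change the last vowel to 'e'.
So fustiwvil → fustiwvilal.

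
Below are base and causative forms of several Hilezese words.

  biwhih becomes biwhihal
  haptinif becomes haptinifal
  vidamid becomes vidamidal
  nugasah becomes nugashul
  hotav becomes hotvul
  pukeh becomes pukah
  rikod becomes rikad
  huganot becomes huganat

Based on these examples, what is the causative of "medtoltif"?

medtoltifal

biwhih and nugasah both end in -h yet inflect differently (biwhihal, nugashul), so the final letter is not what conditions the rule; the last vowel is.
"medtoltif" has last vowel 'i'. The stems whose last vowel is 'i' (biwhih → biwhihal, haptinif → haptinifal, vidamid → vidamidal) add -al.
So medtoltif → medtoltifal.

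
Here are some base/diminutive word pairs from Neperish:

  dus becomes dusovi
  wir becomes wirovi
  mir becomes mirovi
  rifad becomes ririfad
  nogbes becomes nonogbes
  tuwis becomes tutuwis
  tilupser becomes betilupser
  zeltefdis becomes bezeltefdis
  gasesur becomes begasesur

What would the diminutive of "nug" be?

dus and nogbes both end in -s yet inflect differently (dusovi, nonogbes), so the final letter is not what conditions the rule; the number of vowels is.
"nug" has 1 vowel. The stems with 1 vowel (dus → dusovi, wir → wirovi, mir → mirovi) add -ovi.
So nug → nugovi.

nugovi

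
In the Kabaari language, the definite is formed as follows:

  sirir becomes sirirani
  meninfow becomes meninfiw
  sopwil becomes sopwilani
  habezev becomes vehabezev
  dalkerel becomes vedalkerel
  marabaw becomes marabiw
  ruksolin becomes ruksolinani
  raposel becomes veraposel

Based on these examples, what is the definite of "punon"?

"punon" has last vowel 'o'. The one such stem in the data (meninfow → meninfiw) changes the last vowel to 'i' (as does marabaw), so the same rule applies.
So punon → punin.

punin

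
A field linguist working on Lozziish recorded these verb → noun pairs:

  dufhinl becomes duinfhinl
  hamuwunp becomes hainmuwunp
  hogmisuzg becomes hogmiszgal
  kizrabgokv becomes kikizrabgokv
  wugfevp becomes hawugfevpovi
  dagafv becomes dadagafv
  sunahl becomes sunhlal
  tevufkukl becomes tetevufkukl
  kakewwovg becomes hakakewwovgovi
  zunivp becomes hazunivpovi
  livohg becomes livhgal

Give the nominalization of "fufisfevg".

hafufisfevgovi

tevufkukl and dufhinl both end in -l yet inflect differently (tetevufkukl, duinfhinl), so the final letter is not what conditions the rule; the second-to-last letter is.
"fufisfevg" has second-to-last letter 'v'. The stems whose second-to-last letter is 'v' (zunivp → hazunivpovi, wugfevp → hawugfevpovi, kakewwovg → hakakewwovgovi) add ha- … -ovi around the stem.
The other patterns: stems whose second-to-last letter is 'f' or 'k' repeat the first consonant+vowel as a prefix; stems whose second-to-last letter is 'n' insert -in- after the first vowel; stems whose second-to-last letter is 'h' or 'z' delete the last vowel and add -al.
So fufisfevg → hafufisfevgovi.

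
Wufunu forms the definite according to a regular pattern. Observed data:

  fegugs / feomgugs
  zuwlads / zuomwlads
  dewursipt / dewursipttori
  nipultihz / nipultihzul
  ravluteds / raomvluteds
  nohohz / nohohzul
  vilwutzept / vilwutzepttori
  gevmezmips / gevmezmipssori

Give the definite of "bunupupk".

gevmezmips and ravluteds both end in -s yet inflect differently (gevmezmipssori, raomvluteds), so the final letter is not what conditions the rule; the second-to-last letter is.
"bunupupk" has second-to-last letter 'p'. The stems whose second-to-last letter is 'p' (gevmezmips → gevmezmipssori, vilwutzept → vilwutzepttori, dewursipt → dewursipttori) double the final consonant and add -ori.
So bunupupk → bunupupkkori.

bunupupkkori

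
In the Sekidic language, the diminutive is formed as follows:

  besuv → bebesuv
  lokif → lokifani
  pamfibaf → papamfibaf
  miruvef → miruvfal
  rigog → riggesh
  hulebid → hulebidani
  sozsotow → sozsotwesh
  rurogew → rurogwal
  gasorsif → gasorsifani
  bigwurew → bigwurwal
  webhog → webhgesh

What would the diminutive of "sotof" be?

gasorsif and pamfibaf both end in -f yet inflect differently (gasorsifani, papamfibaf), so the final letter is not what conditions the rule; the last vowel is.
"sotof" has last vowel 'o'. The stems whose last vowel is 'o' (rigog → riggesh, webhog → webhgesh, sozsotow → sozsotwesh) delete the last vowel and add -esh.
The other patterns: stems whose last vowel is 'i' add -ani; stems whose last vowel is 'a' or 'u' repeat the first consonant+vowel as a prefix; stems whose last vowel is 'e' delete the last vowel and add -al.
So sotof → sotfesh.

sotfesh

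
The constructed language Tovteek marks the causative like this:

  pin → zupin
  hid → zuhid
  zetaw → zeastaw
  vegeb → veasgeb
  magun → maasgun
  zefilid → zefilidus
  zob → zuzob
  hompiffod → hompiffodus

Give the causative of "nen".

pin and magun both end in -n yet inflect differently (zupin, maasgun), so the final letter is not what conditions the rule; the number of vowels is.
"nen" has 1 vowel. The stems with 1 vowel (hid → zuhid, pin → zupin, zob → zuzob) add the prefix zu-.
The other patterns: stems with 2 vowels insert -as- after the first vowel; stems with 3 vowels add -us.
So nen → zunen.

zunen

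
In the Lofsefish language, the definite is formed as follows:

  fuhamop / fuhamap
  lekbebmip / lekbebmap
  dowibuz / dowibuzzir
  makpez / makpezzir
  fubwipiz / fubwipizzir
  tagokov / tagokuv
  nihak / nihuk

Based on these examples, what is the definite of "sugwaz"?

sugwazzir

lekbebmip and fubwipiz both have last vowel 'i' yet inflect differently (lekbebmap, fubwipizzir), so the last vowel is not what conditions the rule; the final letter is.
"sugwaz" ends in -z. The stems ending in -z (dowibuz → dowibuzzir, makpez → makpezzir, fubwipiz → fubwipizzir) double the final consonant and add -ir.
The other patterns: stems ending in -p change the last vowel to 'a'; stems ending in -k or -v change the last vowel to 'u'.
So sugwaz → sugwazzir.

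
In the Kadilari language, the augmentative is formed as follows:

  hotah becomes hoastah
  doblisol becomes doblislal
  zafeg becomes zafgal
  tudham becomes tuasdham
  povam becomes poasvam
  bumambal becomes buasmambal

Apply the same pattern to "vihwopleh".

"vihwopleh" has last vowel 'e'. The one such stem in the data (zafeg → zafgal) deletes the last vowel and adds -al (as does doblisol), so the same rule applies.
The other pattern: stems whose last vowel is 'a' insert -as- after the first vowel.
So vihwopleh → vihwoplhal.

vihwoplhal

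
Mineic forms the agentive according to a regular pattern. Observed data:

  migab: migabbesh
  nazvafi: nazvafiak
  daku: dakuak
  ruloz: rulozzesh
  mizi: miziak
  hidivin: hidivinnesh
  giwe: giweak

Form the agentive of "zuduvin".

zuduvinnesh

mizi and hidivin both have last vowel 'i' yet inflect differently (miziak, hidivinnesh), so the last vowel is not what conditions the rule; whether the stem ends in a vowel or a consonant is.
"zuduvin" ends in a consonant. The stems ending in a consonant (hidivin → hidivinnesh, migab → migabbesh, ruloz → rulozzesh) double the final consonant and add -esh.
So zuduvin → zuduvinnesh.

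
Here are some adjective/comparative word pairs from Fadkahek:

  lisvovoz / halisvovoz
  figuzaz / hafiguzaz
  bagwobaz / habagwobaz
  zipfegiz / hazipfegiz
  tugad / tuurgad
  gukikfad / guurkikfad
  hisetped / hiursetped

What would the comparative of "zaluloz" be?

"zaluloz" ends in -z. The stems ending in -z (lisvovoz → halisvovoz, figuzaz → hafiguzaz, bagwobaz → habagwobaz) add the prefix ha-.
The other pattern: stems ending in -d insert -ur- after the first vowel.
So zaluloz → hazaluloz.

hazaluloz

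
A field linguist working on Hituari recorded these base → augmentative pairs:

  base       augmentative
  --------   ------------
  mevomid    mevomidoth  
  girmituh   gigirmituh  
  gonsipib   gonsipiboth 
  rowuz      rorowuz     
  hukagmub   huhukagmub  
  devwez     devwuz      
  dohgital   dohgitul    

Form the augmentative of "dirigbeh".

"dirigbeh" has last vowel 'e'. The one such stem in the data (devwez → devwuz) changes the last vowel to 'u' (as does dohgital), so the same rule applies.
The other patterns: stems whose last vowel is 'i' add -oth; stems whose last vowel is 'u' repeat the first consonant+vowel as a prefix.
So dirigbeh → dirigbuh.

dirigbuh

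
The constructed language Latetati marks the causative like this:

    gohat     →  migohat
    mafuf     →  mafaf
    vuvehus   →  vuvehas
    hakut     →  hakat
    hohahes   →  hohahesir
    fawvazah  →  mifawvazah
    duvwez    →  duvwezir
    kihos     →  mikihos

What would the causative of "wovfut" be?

hohahes and vuvehus both end in -s yet inflect differently (hohahesir, vuvehas), so the final letter is not what conditions the rule; the last vowel is.
"wovfut" has last vowel 'u'. The stems whose last vowel is 'u' (mafuf → mafaf, vuvehus → vuvehas, hakut → hakat) change the last vowel to 'a'.
The other patterns: stems whose last vowel is 'e' add -ir; stems whose last vowel is 'a' or 'o' add the prefix mi-.
So wovfut → wovfat.

wovfat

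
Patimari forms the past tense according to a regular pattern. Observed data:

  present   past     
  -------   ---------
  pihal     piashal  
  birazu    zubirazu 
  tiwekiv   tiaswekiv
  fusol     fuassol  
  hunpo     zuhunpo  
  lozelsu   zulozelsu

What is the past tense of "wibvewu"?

zuwibvewu

hunpo and fusol both have last vowel 'o' yet inflect differently (zuhunpo, fuassol), so the last vowel is not what conditions the rule; whether the stem ends in a vowel or a consonant is.
"wibvewu" ends in a vowel. The stems ending in a vowel (lozelsu → zulozelsu, birazu → zubirazu, hunpo → zuhunpo) add the prefix zu-.
The other pattern: stems ending in a consonant insert -as- after the first vowel.
So wibvewu → zuwibvewu.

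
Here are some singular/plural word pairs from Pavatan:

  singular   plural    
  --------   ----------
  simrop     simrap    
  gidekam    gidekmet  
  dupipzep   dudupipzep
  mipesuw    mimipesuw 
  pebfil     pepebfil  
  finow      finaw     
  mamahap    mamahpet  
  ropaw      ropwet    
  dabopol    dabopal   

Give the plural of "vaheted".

vavaheted

ropaw and finow both end in -w yet inflect differently (ropwet, finaw), so the final letter is not what conditions the rule; the last vowel is.
"vaheted" has last vowel 'e'. The one such stem in the data (dupipzep → dudupipzep) repeats the first consonant+vowel as a prefix (as do pebfil, mipesuw), so the same rule applies.
So vaheted → vavaheted.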